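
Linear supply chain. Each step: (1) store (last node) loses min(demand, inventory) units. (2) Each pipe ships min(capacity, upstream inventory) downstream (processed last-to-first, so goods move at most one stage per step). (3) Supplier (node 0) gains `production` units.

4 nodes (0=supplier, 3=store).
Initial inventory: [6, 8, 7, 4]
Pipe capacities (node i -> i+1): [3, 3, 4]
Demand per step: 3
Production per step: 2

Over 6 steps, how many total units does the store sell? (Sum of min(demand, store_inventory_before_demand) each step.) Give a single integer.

Answer: 18

Derivation:
Step 1: sold=3 (running total=3) -> [5 8 6 5]
Step 2: sold=3 (running total=6) -> [4 8 5 6]
Step 3: sold=3 (running total=9) -> [3 8 4 7]
Step 4: sold=3 (running total=12) -> [2 8 3 8]
Step 5: sold=3 (running total=15) -> [2 7 3 8]
Step 6: sold=3 (running total=18) -> [2 6 3 8]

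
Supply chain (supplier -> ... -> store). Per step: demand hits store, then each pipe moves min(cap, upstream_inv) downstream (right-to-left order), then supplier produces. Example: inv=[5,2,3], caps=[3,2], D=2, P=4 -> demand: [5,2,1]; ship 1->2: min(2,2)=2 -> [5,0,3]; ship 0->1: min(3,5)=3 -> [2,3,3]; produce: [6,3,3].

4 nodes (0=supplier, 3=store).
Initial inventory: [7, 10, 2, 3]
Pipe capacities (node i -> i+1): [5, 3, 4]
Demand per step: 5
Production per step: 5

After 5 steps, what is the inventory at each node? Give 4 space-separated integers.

Step 1: demand=5,sold=3 ship[2->3]=2 ship[1->2]=3 ship[0->1]=5 prod=5 -> inv=[7 12 3 2]
Step 2: demand=5,sold=2 ship[2->3]=3 ship[1->2]=3 ship[0->1]=5 prod=5 -> inv=[7 14 3 3]
Step 3: demand=5,sold=3 ship[2->3]=3 ship[1->2]=3 ship[0->1]=5 prod=5 -> inv=[7 16 3 3]
Step 4: demand=5,sold=3 ship[2->3]=3 ship[1->2]=3 ship[0->1]=5 prod=5 -> inv=[7 18 3 3]
Step 5: demand=5,sold=3 ship[2->3]=3 ship[1->2]=3 ship[0->1]=5 prod=5 -> inv=[7 20 3 3]

7 20 3 3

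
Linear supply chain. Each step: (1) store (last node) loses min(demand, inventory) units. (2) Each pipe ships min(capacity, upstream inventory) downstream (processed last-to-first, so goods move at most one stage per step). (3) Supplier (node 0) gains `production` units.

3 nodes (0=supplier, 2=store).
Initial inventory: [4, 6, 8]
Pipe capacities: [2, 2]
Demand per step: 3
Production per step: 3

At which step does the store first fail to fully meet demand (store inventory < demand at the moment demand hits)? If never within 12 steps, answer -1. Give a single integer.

Step 1: demand=3,sold=3 ship[1->2]=2 ship[0->1]=2 prod=3 -> [5 6 7]
Step 2: demand=3,sold=3 ship[1->2]=2 ship[0->1]=2 prod=3 -> [6 6 6]
Step 3: demand=3,sold=3 ship[1->2]=2 ship[0->1]=2 prod=3 -> [7 6 5]
Step 4: demand=3,sold=3 ship[1->2]=2 ship[0->1]=2 prod=3 -> [8 6 4]
Step 5: demand=3,sold=3 ship[1->2]=2 ship[0->1]=2 prod=3 -> [9 6 3]
Step 6: demand=3,sold=3 ship[1->2]=2 ship[0->1]=2 prod=3 -> [10 6 2]
Step 7: demand=3,sold=2 ship[1->2]=2 ship[0->1]=2 prod=3 -> [11 6 2]
Step 8: demand=3,sold=2 ship[1->2]=2 ship[0->1]=2 prod=3 -> [12 6 2]
Step 9: demand=3,sold=2 ship[1->2]=2 ship[0->1]=2 prod=3 -> [13 6 2]
Step 10: demand=3,sold=2 ship[1->2]=2 ship[0->1]=2 prod=3 -> [14 6 2]
Step 11: demand=3,sold=2 ship[1->2]=2 ship[0->1]=2 prod=3 -> [15 6 2]
Step 12: demand=3,sold=2 ship[1->2]=2 ship[0->1]=2 prod=3 -> [16 6 2]
First stockout at step 7

7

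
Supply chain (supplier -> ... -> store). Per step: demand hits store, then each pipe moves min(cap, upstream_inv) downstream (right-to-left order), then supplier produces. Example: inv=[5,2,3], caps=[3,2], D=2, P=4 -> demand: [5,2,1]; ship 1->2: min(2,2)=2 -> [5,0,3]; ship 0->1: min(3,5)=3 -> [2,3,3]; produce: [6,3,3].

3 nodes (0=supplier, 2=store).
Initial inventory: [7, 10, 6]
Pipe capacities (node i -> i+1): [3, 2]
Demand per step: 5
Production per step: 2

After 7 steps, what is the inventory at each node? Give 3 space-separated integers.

Step 1: demand=5,sold=5 ship[1->2]=2 ship[0->1]=3 prod=2 -> inv=[6 11 3]
Step 2: demand=5,sold=3 ship[1->2]=2 ship[0->1]=3 prod=2 -> inv=[5 12 2]
Step 3: demand=5,sold=2 ship[1->2]=2 ship[0->1]=3 prod=2 -> inv=[4 13 2]
Step 4: demand=5,sold=2 ship[1->2]=2 ship[0->1]=3 prod=2 -> inv=[3 14 2]
Step 5: demand=5,sold=2 ship[1->2]=2 ship[0->1]=3 prod=2 -> inv=[2 15 2]
Step 6: demand=5,sold=2 ship[1->2]=2 ship[0->1]=2 prod=2 -> inv=[2 15 2]
Step 7: demand=5,sold=2 ship[1->2]=2 ship[0->1]=2 prod=2 -> inv=[2 15 2]

2 15 2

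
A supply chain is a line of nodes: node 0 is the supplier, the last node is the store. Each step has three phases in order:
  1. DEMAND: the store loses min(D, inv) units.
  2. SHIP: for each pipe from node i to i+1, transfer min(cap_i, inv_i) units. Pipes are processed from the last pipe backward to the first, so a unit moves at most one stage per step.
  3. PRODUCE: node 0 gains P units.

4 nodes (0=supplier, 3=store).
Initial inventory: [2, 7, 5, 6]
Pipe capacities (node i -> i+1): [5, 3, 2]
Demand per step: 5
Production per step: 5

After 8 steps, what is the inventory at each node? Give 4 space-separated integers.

Step 1: demand=5,sold=5 ship[2->3]=2 ship[1->2]=3 ship[0->1]=2 prod=5 -> inv=[5 6 6 3]
Step 2: demand=5,sold=3 ship[2->3]=2 ship[1->2]=3 ship[0->1]=5 prod=5 -> inv=[5 8 7 2]
Step 3: demand=5,sold=2 ship[2->3]=2 ship[1->2]=3 ship[0->1]=5 prod=5 -> inv=[5 10 8 2]
Step 4: demand=5,sold=2 ship[2->3]=2 ship[1->2]=3 ship[0->1]=5 prod=5 -> inv=[5 12 9 2]
Step 5: demand=5,sold=2 ship[2->3]=2 ship[1->2]=3 ship[0->1]=5 prod=5 -> inv=[5 14 10 2]
Step 6: demand=5,sold=2 ship[2->3]=2 ship[1->2]=3 ship[0->1]=5 prod=5 -> inv=[5 16 11 2]
Step 7: demand=5,sold=2 ship[2->3]=2 ship[1->2]=3 ship[0->1]=5 prod=5 -> inv=[5 18 12 2]
Step 8: demand=5,sold=2 ship[2->3]=2 ship[1->2]=3 ship[0->1]=5 prod=5 -> inv=[5 20 13 2]

5 20 13 2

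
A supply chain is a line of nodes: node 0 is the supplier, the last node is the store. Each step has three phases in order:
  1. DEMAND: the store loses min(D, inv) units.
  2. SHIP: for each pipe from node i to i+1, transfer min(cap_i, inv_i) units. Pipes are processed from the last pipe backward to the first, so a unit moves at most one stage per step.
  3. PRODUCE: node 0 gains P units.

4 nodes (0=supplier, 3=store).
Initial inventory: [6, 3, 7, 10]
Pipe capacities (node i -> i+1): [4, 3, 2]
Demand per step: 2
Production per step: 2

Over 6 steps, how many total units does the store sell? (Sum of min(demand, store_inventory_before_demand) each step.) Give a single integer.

Answer: 12

Derivation:
Step 1: sold=2 (running total=2) -> [4 4 8 10]
Step 2: sold=2 (running total=4) -> [2 5 9 10]
Step 3: sold=2 (running total=6) -> [2 4 10 10]
Step 4: sold=2 (running total=8) -> [2 3 11 10]
Step 5: sold=2 (running total=10) -> [2 2 12 10]
Step 6: sold=2 (running total=12) -> [2 2 12 10]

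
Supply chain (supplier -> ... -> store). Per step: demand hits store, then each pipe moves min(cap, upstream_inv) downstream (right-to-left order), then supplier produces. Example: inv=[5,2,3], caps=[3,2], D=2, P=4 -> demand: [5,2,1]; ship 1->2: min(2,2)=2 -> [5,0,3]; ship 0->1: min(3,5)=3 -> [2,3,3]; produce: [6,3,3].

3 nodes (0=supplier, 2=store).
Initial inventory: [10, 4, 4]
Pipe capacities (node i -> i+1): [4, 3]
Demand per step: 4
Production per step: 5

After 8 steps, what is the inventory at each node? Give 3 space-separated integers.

Step 1: demand=4,sold=4 ship[1->2]=3 ship[0->1]=4 prod=5 -> inv=[11 5 3]
Step 2: demand=4,sold=3 ship[1->2]=3 ship[0->1]=4 prod=5 -> inv=[12 6 3]
Step 3: demand=4,sold=3 ship[1->2]=3 ship[0->1]=4 prod=5 -> inv=[13 7 3]
Step 4: demand=4,sold=3 ship[1->2]=3 ship[0->1]=4 prod=5 -> inv=[14 8 3]
Step 5: demand=4,sold=3 ship[1->2]=3 ship[0->1]=4 prod=5 -> inv=[15 9 3]
Step 6: demand=4,sold=3 ship[1->2]=3 ship[0->1]=4 prod=5 -> inv=[16 10 3]
Step 7: demand=4,sold=3 ship[1->2]=3 ship[0->1]=4 prod=5 -> inv=[17 11 3]
Step 8: demand=4,sold=3 ship[1->2]=3 ship[0->1]=4 prod=5 -> inv=[18 12 3]

18 12 3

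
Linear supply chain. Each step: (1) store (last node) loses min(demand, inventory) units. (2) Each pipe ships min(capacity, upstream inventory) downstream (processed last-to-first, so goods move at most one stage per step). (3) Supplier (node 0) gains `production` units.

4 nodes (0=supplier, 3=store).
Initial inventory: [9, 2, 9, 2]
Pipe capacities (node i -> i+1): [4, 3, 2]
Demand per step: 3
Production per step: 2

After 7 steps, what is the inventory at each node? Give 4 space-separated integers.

Step 1: demand=3,sold=2 ship[2->3]=2 ship[1->2]=2 ship[0->1]=4 prod=2 -> inv=[7 4 9 2]
Step 2: demand=3,sold=2 ship[2->3]=2 ship[1->2]=3 ship[0->1]=4 prod=2 -> inv=[5 5 10 2]
Step 3: demand=3,sold=2 ship[2->3]=2 ship[1->2]=3 ship[0->1]=4 prod=2 -> inv=[3 6 11 2]
Step 4: demand=3,sold=2 ship[2->3]=2 ship[1->2]=3 ship[0->1]=3 prod=2 -> inv=[2 6 12 2]
Step 5: demand=3,sold=2 ship[2->3]=2 ship[1->2]=3 ship[0->1]=2 prod=2 -> inv=[2 5 13 2]
Step 6: demand=3,sold=2 ship[2->3]=2 ship[1->2]=3 ship[0->1]=2 prod=2 -> inv=[2 4 14 2]
Step 7: demand=3,sold=2 ship[2->3]=2 ship[1->2]=3 ship[0->1]=2 prod=2 -> inv=[2 3 15 2]

2 3 15 2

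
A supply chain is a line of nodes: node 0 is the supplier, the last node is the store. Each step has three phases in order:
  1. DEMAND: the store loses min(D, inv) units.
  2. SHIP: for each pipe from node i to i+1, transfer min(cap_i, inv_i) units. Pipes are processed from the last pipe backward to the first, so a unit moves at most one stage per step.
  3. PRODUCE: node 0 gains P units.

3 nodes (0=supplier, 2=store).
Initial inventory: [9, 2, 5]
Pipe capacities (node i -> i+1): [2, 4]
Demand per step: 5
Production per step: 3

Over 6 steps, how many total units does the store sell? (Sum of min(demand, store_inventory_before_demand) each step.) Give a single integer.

Answer: 15

Derivation:
Step 1: sold=5 (running total=5) -> [10 2 2]
Step 2: sold=2 (running total=7) -> [11 2 2]
Step 3: sold=2 (running total=9) -> [12 2 2]
Step 4: sold=2 (running total=11) -> [13 2 2]
Step 5: sold=2 (running total=13) -> [14 2 2]
Step 6: sold=2 (running total=15) -> [15 2 2]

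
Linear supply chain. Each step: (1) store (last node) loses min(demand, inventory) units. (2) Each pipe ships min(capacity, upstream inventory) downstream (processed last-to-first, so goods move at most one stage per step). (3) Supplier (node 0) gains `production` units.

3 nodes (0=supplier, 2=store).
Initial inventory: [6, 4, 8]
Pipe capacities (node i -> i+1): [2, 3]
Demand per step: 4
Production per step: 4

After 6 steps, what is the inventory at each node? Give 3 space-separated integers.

Step 1: demand=4,sold=4 ship[1->2]=3 ship[0->1]=2 prod=4 -> inv=[8 3 7]
Step 2: demand=4,sold=4 ship[1->2]=3 ship[0->1]=2 prod=4 -> inv=[10 2 6]
Step 3: demand=4,sold=4 ship[1->2]=2 ship[0->1]=2 prod=4 -> inv=[12 2 4]
Step 4: demand=4,sold=4 ship[1->2]=2 ship[0->1]=2 prod=4 -> inv=[14 2 2]
Step 5: demand=4,sold=2 ship[1->2]=2 ship[0->1]=2 prod=4 -> inv=[16 2 2]
Step 6: demand=4,sold=2 ship[1->2]=2 ship[0->1]=2 prod=4 -> inv=[18 2 2]

18 2 2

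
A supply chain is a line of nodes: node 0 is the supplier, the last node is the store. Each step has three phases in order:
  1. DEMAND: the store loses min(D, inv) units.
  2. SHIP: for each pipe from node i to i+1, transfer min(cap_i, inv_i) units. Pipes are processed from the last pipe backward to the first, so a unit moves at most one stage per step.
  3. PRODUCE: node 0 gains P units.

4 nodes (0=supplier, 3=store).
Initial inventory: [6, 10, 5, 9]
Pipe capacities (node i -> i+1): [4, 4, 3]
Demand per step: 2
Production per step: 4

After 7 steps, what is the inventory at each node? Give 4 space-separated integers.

Step 1: demand=2,sold=2 ship[2->3]=3 ship[1->2]=4 ship[0->1]=4 prod=4 -> inv=[6 10 6 10]
Step 2: demand=2,sold=2 ship[2->3]=3 ship[1->2]=4 ship[0->1]=4 prod=4 -> inv=[6 10 7 11]
Step 3: demand=2,sold=2 ship[2->3]=3 ship[1->2]=4 ship[0->1]=4 prod=4 -> inv=[6 10 8 12]
Step 4: demand=2,sold=2 ship[2->3]=3 ship[1->2]=4 ship[0->1]=4 prod=4 -> inv=[6 10 9 13]
Step 5: demand=2,sold=2 ship[2->3]=3 ship[1->2]=4 ship[0->1]=4 prod=4 -> inv=[6 10 10 14]
Step 6: demand=2,sold=2 ship[2->3]=3 ship[1->2]=4 ship[0->1]=4 prod=4 -> inv=[6 10 11 15]
Step 7: demand=2,sold=2 ship[2->3]=3 ship[1->2]=4 ship[0->1]=4 prod=4 -> inv=[6 10 12 16]

6 10 12 16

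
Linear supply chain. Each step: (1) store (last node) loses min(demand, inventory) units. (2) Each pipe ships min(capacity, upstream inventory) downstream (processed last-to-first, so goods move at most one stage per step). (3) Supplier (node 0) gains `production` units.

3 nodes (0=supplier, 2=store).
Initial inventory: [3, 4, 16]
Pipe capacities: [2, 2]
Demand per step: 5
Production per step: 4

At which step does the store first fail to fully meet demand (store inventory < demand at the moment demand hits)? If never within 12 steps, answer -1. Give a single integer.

Step 1: demand=5,sold=5 ship[1->2]=2 ship[0->1]=2 prod=4 -> [5 4 13]
Step 2: demand=5,sold=5 ship[1->2]=2 ship[0->1]=2 prod=4 -> [7 4 10]
Step 3: demand=5,sold=5 ship[1->2]=2 ship[0->1]=2 prod=4 -> [9 4 7]
Step 4: demand=5,sold=5 ship[1->2]=2 ship[0->1]=2 prod=4 -> [11 4 4]
Step 5: demand=5,sold=4 ship[1->2]=2 ship[0->1]=2 prod=4 -> [13 4 2]
Step 6: demand=5,sold=2 ship[1->2]=2 ship[0->1]=2 prod=4 -> [15 4 2]
Step 7: demand=5,sold=2 ship[1->2]=2 ship[0->1]=2 prod=4 -> [17 4 2]
Step 8: demand=5,sold=2 ship[1->2]=2 ship[0->1]=2 prod=4 -> [19 4 2]
Step 9: demand=5,sold=2 ship[1->2]=2 ship[0->1]=2 prod=4 -> [21 4 2]
Step 10: demand=5,sold=2 ship[1->2]=2 ship[0->1]=2 prod=4 -> [23 4 2]
Step 11: demand=5,sold=2 ship[1->2]=2 ship[0->1]=2 prod=4 -> [25 4 2]
Step 12: demand=5,sold=2 ship[1->2]=2 ship[0->1]=2 prod=4 -> [27 4 2]
First stockout at step 5

5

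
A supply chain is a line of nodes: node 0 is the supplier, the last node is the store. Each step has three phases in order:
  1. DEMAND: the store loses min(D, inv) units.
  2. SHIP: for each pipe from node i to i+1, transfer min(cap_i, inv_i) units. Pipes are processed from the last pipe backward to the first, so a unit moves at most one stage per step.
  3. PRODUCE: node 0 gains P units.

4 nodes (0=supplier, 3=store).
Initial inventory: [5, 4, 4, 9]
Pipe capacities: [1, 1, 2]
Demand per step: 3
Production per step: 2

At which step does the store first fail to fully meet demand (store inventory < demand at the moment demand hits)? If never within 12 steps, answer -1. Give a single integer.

Step 1: demand=3,sold=3 ship[2->3]=2 ship[1->2]=1 ship[0->1]=1 prod=2 -> [6 4 3 8]
Step 2: demand=3,sold=3 ship[2->3]=2 ship[1->2]=1 ship[0->1]=1 prod=2 -> [7 4 2 7]
Step 3: demand=3,sold=3 ship[2->3]=2 ship[1->2]=1 ship[0->1]=1 prod=2 -> [8 4 1 6]
Step 4: demand=3,sold=3 ship[2->3]=1 ship[1->2]=1 ship[0->1]=1 prod=2 -> [9 4 1 4]
Step 5: demand=3,sold=3 ship[2->3]=1 ship[1->2]=1 ship[0->1]=1 prod=2 -> [10 4 1 2]
Step 6: demand=3,sold=2 ship[2->3]=1 ship[1->2]=1 ship[0->1]=1 prod=2 -> [11 4 1 1]
Step 7: demand=3,sold=1 ship[2->3]=1 ship[1->2]=1 ship[0->1]=1 prod=2 -> [12 4 1 1]
Step 8: demand=3,sold=1 ship[2->3]=1 ship[1->2]=1 ship[0->1]=1 prod=2 -> [13 4 1 1]
Step 9: demand=3,sold=1 ship[2->3]=1 ship[1->2]=1 ship[0->1]=1 prod=2 -> [14 4 1 1]
Step 10: demand=3,sold=1 ship[2->3]=1 ship[1->2]=1 ship[0->1]=1 prod=2 -> [15 4 1 1]
Step 11: demand=3,sold=1 ship[2->3]=1 ship[1->2]=1 ship[0->1]=1 prod=2 -> [16 4 1 1]
Step 12: demand=3,sold=1 ship[2->3]=1 ship[1->2]=1 ship[0->1]=1 prod=2 -> [17 4 1 1]
First stockout at step 6

6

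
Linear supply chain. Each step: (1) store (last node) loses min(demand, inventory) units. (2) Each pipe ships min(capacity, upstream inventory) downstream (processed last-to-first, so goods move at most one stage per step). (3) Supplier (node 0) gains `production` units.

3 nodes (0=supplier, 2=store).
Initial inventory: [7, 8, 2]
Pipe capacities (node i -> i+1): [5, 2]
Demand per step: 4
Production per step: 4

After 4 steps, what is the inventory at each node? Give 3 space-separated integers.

Step 1: demand=4,sold=2 ship[1->2]=2 ship[0->1]=5 prod=4 -> inv=[6 11 2]
Step 2: demand=4,sold=2 ship[1->2]=2 ship[0->1]=5 prod=4 -> inv=[5 14 2]
Step 3: demand=4,sold=2 ship[1->2]=2 ship[0->1]=5 prod=4 -> inv=[4 17 2]
Step 4: demand=4,sold=2 ship[1->2]=2 ship[0->1]=4 prod=4 -> inv=[4 19 2]

4 19 2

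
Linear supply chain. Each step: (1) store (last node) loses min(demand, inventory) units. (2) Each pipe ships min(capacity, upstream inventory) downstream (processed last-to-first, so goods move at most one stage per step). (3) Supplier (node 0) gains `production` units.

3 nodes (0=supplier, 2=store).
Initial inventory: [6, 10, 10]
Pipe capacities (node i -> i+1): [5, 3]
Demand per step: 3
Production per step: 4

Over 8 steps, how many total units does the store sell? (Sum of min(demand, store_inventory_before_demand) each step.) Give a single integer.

Step 1: sold=3 (running total=3) -> [5 12 10]
Step 2: sold=3 (running total=6) -> [4 14 10]
Step 3: sold=3 (running total=9) -> [4 15 10]
Step 4: sold=3 (running total=12) -> [4 16 10]
Step 5: sold=3 (running total=15) -> [4 17 10]
Step 6: sold=3 (running total=18) -> [4 18 10]
Step 7: sold=3 (running total=21) -> [4 19 10]
Step 8: sold=3 (running total=24) -> [4 20 10]

Answer: 24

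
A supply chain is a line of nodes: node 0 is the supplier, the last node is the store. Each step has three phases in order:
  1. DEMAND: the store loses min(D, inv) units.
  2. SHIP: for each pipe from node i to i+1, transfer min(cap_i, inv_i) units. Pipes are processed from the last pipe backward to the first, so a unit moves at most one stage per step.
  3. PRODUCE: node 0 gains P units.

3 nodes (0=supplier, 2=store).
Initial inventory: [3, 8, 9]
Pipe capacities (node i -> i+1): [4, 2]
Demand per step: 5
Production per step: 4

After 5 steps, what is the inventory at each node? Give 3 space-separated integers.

Step 1: demand=5,sold=5 ship[1->2]=2 ship[0->1]=3 prod=4 -> inv=[4 9 6]
Step 2: demand=5,sold=5 ship[1->2]=2 ship[0->1]=4 prod=4 -> inv=[4 11 3]
Step 3: demand=5,sold=3 ship[1->2]=2 ship[0->1]=4 prod=4 -> inv=[4 13 2]
Step 4: demand=5,sold=2 ship[1->2]=2 ship[0->1]=4 prod=4 -> inv=[4 15 2]
Step 5: demand=5,sold=2 ship[1->2]=2 ship[0->1]=4 prod=4 -> inv=[4 17 2]

4 17 2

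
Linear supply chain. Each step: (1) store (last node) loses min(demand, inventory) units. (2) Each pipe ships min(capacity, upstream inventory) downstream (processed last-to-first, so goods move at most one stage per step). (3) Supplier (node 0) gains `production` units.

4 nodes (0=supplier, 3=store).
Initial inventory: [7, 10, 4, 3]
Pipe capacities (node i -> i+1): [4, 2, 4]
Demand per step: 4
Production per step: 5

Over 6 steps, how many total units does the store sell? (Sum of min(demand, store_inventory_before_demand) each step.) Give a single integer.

Answer: 15

Derivation:
Step 1: sold=3 (running total=3) -> [8 12 2 4]
Step 2: sold=4 (running total=7) -> [9 14 2 2]
Step 3: sold=2 (running total=9) -> [10 16 2 2]
Step 4: sold=2 (running total=11) -> [11 18 2 2]
Step 5: sold=2 (running total=13) -> [12 20 2 2]
Step 6: sold=2 (running total=15) -> [13 22 2 2]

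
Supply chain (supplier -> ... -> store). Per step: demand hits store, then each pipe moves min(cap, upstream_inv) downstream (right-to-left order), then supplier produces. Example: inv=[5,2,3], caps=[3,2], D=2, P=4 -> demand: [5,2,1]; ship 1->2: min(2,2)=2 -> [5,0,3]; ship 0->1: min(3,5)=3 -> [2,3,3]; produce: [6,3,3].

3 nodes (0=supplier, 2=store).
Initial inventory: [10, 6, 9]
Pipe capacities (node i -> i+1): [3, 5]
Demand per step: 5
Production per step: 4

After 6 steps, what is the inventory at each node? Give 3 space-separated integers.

Step 1: demand=5,sold=5 ship[1->2]=5 ship[0->1]=3 prod=4 -> inv=[11 4 9]
Step 2: demand=5,sold=5 ship[1->2]=4 ship[0->1]=3 prod=4 -> inv=[12 3 8]
Step 3: demand=5,sold=5 ship[1->2]=3 ship[0->1]=3 prod=4 -> inv=[13 3 6]
Step 4: demand=5,sold=5 ship[1->2]=3 ship[0->1]=3 prod=4 -> inv=[14 3 4]
Step 5: demand=5,sold=4 ship[1->2]=3 ship[0->1]=3 prod=4 -> inv=[15 3 3]
Step 6: demand=5,sold=3 ship[1->2]=3 ship[0->1]=3 prod=4 -> inv=[16 3 3]

16 3 3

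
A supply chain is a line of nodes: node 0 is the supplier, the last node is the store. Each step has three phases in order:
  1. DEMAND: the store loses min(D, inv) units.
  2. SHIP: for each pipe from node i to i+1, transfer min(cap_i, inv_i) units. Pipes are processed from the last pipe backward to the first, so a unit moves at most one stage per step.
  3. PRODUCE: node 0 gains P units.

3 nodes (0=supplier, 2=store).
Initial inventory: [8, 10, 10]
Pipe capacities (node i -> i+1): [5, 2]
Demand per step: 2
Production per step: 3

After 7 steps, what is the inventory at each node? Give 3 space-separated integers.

Step 1: demand=2,sold=2 ship[1->2]=2 ship[0->1]=5 prod=3 -> inv=[6 13 10]
Step 2: demand=2,sold=2 ship[1->2]=2 ship[0->1]=5 prod=3 -> inv=[4 16 10]
Step 3: demand=2,sold=2 ship[1->2]=2 ship[0->1]=4 prod=3 -> inv=[3 18 10]
Step 4: demand=2,sold=2 ship[1->2]=2 ship[0->1]=3 prod=3 -> inv=[3 19 10]
Step 5: demand=2,sold=2 ship[1->2]=2 ship[0->1]=3 prod=3 -> inv=[3 20 10]
Step 6: demand=2,sold=2 ship[1->2]=2 ship[0->1]=3 prod=3 -> inv=[3 21 10]
Step 7: demand=2,sold=2 ship[1->2]=2 ship[0->1]=3 prod=3 -> inv=[3 22 10]

3 22 10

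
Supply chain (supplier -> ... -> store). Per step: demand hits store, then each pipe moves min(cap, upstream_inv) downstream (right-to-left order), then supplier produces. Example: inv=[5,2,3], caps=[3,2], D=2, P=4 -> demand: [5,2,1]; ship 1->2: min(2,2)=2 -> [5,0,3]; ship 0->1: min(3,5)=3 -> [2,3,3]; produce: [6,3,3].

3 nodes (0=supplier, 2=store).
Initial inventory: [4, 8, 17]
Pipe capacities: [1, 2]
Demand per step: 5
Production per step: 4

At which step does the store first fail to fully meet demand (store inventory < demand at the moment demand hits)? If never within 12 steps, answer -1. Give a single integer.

Step 1: demand=5,sold=5 ship[1->2]=2 ship[0->1]=1 prod=4 -> [7 7 14]
Step 2: demand=5,sold=5 ship[1->2]=2 ship[0->1]=1 prod=4 -> [10 6 11]
Step 3: demand=5,sold=5 ship[1->2]=2 ship[0->1]=1 prod=4 -> [13 5 8]
Step 4: demand=5,sold=5 ship[1->2]=2 ship[0->1]=1 prod=4 -> [16 4 5]
Step 5: demand=5,sold=5 ship[1->2]=2 ship[0->1]=1 prod=4 -> [19 3 2]
Step 6: demand=5,sold=2 ship[1->2]=2 ship[0->1]=1 prod=4 -> [22 2 2]
Step 7: demand=5,sold=2 ship[1->2]=2 ship[0->1]=1 prod=4 -> [25 1 2]
Step 8: demand=5,sold=2 ship[1->2]=1 ship[0->1]=1 prod=4 -> [28 1 1]
Step 9: demand=5,sold=1 ship[1->2]=1 ship[0->1]=1 prod=4 -> [31 1 1]
Step 10: demand=5,sold=1 ship[1->2]=1 ship[0->1]=1 prod=4 -> [34 1 1]
Step 11: demand=5,sold=1 ship[1->2]=1 ship[0->1]=1 prod=4 -> [37 1 1]
Step 12: demand=5,sold=1 ship[1->2]=1 ship[0->1]=1 prod=4 -> [40 1 1]
First stockout at step 6

6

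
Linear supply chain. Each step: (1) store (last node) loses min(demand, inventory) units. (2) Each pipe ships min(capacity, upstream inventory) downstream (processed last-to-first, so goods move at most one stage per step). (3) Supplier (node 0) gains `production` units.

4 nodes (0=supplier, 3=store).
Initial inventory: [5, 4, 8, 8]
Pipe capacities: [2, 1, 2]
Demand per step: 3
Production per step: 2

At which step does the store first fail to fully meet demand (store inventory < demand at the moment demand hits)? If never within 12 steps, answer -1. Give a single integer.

Step 1: demand=3,sold=3 ship[2->3]=2 ship[1->2]=1 ship[0->1]=2 prod=2 -> [5 5 7 7]
Step 2: demand=3,sold=3 ship[2->3]=2 ship[1->2]=1 ship[0->1]=2 prod=2 -> [5 6 6 6]
Step 3: demand=3,sold=3 ship[2->3]=2 ship[1->2]=1 ship[0->1]=2 prod=2 -> [5 7 5 5]
Step 4: demand=3,sold=3 ship[2->3]=2 ship[1->2]=1 ship[0->1]=2 prod=2 -> [5 8 4 4]
Step 5: demand=3,sold=3 ship[2->3]=2 ship[1->2]=1 ship[0->1]=2 prod=2 -> [5 9 3 3]
Step 6: demand=3,sold=3 ship[2->3]=2 ship[1->2]=1 ship[0->1]=2 prod=2 -> [5 10 2 2]
Step 7: demand=3,sold=2 ship[2->3]=2 ship[1->2]=1 ship[0->1]=2 prod=2 -> [5 11 1 2]
Step 8: demand=3,sold=2 ship[2->3]=1 ship[1->2]=1 ship[0->1]=2 prod=2 -> [5 12 1 1]
Step 9: demand=3,sold=1 ship[2->3]=1 ship[1->2]=1 ship[0->1]=2 prod=2 -> [5 13 1 1]
Step 10: demand=3,sold=1 ship[2->3]=1 ship[1->2]=1 ship[0->1]=2 prod=2 -> [5 14 1 1]
Step 11: demand=3,sold=1 ship[2->3]=1 ship[1->2]=1 ship[0->1]=2 prod=2 -> [5 15 1 1]
Step 12: demand=3,sold=1 ship[2->3]=1 ship[1->2]=1 ship[0->1]=2 prod=2 -> [5 16 1 1]
First stockout at step 7

7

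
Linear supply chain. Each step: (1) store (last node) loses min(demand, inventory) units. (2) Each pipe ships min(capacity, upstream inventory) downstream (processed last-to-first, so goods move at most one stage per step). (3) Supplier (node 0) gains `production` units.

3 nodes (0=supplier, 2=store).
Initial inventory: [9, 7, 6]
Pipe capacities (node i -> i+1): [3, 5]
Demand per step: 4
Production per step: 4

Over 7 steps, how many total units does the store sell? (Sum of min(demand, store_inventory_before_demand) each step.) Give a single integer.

Answer: 28

Derivation:
Step 1: sold=4 (running total=4) -> [10 5 7]
Step 2: sold=4 (running total=8) -> [11 3 8]
Step 3: sold=4 (running total=12) -> [12 3 7]
Step 4: sold=4 (running total=16) -> [13 3 6]
Step 5: sold=4 (running total=20) -> [14 3 5]
Step 6: sold=4 (running total=24) -> [15 3 4]
Step 7: sold=4 (running total=28) -> [16 3 3]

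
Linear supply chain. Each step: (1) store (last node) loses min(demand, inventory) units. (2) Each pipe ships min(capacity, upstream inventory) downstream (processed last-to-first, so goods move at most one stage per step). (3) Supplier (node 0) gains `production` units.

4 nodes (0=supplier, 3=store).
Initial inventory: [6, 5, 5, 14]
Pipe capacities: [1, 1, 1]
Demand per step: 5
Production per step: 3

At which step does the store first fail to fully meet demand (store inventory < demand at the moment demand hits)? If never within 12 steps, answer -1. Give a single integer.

Step 1: demand=5,sold=5 ship[2->3]=1 ship[1->2]=1 ship[0->1]=1 prod=3 -> [8 5 5 10]
Step 2: demand=5,sold=5 ship[2->3]=1 ship[1->2]=1 ship[0->1]=1 prod=3 -> [10 5 5 6]
Step 3: demand=5,sold=5 ship[2->3]=1 ship[1->2]=1 ship[0->1]=1 prod=3 -> [12 5 5 2]
Step 4: demand=5,sold=2 ship[2->3]=1 ship[1->2]=1 ship[0->1]=1 prod=3 -> [14 5 5 1]
Step 5: demand=5,sold=1 ship[2->3]=1 ship[1->2]=1 ship[0->1]=1 prod=3 -> [16 5 5 1]
Step 6: demand=5,sold=1 ship[2->3]=1 ship[1->2]=1 ship[0->1]=1 prod=3 -> [18 5 5 1]
Step 7: demand=5,sold=1 ship[2->3]=1 ship[1->2]=1 ship[0->1]=1 prod=3 -> [20 5 5 1]
Step 8: demand=5,sold=1 ship[2->3]=1 ship[1->2]=1 ship[0->1]=1 prod=3 -> [22 5 5 1]
Step 9: demand=5,sold=1 ship[2->3]=1 ship[1->2]=1 ship[0->1]=1 prod=3 -> [24 5 5 1]
Step 10: demand=5,sold=1 ship[2->3]=1 ship[1->2]=1 ship[0->1]=1 prod=3 -> [26 5 5 1]
Step 11: demand=5,sold=1 ship[2->3]=1 ship[1->2]=1 ship[0->1]=1 prod=3 -> [28 5 5 1]
Step 12: demand=5,sold=1 ship[2->3]=1 ship[1->2]=1 ship[0->1]=1 prod=3 -> [30 5 5 1]
First stockout at step 4

4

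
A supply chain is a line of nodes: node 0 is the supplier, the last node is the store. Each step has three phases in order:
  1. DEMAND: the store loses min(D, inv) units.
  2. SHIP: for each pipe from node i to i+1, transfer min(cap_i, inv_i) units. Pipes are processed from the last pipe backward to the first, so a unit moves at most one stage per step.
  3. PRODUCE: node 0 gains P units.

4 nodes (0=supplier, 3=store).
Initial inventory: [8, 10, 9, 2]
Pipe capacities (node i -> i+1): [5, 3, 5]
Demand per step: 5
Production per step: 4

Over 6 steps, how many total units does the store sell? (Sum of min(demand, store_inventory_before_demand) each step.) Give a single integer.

Step 1: sold=2 (running total=2) -> [7 12 7 5]
Step 2: sold=5 (running total=7) -> [6 14 5 5]
Step 3: sold=5 (running total=12) -> [5 16 3 5]
Step 4: sold=5 (running total=17) -> [4 18 3 3]
Step 5: sold=3 (running total=20) -> [4 19 3 3]
Step 6: sold=3 (running total=23) -> [4 20 3 3]

Answer: 23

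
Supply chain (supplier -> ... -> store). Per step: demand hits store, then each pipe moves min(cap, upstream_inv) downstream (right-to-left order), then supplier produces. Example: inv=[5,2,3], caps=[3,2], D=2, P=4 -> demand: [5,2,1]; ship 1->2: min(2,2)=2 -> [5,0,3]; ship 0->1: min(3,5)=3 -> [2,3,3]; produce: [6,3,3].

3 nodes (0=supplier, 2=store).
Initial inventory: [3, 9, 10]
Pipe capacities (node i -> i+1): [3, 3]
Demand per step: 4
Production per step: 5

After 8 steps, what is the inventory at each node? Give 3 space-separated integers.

Step 1: demand=4,sold=4 ship[1->2]=3 ship[0->1]=3 prod=5 -> inv=[5 9 9]
Step 2: demand=4,sold=4 ship[1->2]=3 ship[0->1]=3 prod=5 -> inv=[7 9 8]
Step 3: demand=4,sold=4 ship[1->2]=3 ship[0->1]=3 prod=5 -> inv=[9 9 7]
Step 4: demand=4,sold=4 ship[1->2]=3 ship[0->1]=3 prod=5 -> inv=[11 9 6]
Step 5: demand=4,sold=4 ship[1->2]=3 ship[0->1]=3 prod=5 -> inv=[13 9 5]
Step 6: demand=4,sold=4 ship[1->2]=3 ship[0->1]=3 prod=5 -> inv=[15 9 4]
Step 7: demand=4,sold=4 ship[1->2]=3 ship[0->1]=3 prod=5 -> inv=[17 9 3]
Step 8: demand=4,sold=3 ship[1->2]=3 ship[0->1]=3 prod=5 -> inv=[19 9 3]

19 9 3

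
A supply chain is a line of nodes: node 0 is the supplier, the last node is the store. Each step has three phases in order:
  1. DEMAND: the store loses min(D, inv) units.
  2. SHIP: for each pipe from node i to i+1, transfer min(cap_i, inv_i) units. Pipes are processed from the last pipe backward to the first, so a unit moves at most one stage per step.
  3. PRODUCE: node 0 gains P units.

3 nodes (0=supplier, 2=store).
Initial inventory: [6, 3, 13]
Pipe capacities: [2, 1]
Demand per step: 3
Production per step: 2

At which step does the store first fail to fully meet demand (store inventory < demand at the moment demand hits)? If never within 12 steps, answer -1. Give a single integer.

Step 1: demand=3,sold=3 ship[1->2]=1 ship[0->1]=2 prod=2 -> [6 4 11]
Step 2: demand=3,sold=3 ship[1->2]=1 ship[0->1]=2 prod=2 -> [6 5 9]
Step 3: demand=3,sold=3 ship[1->2]=1 ship[0->1]=2 prod=2 -> [6 6 7]
Step 4: demand=3,sold=3 ship[1->2]=1 ship[0->1]=2 prod=2 -> [6 7 5]
Step 5: demand=3,sold=3 ship[1->2]=1 ship[0->1]=2 prod=2 -> [6 8 3]
Step 6: demand=3,sold=3 ship[1->2]=1 ship[0->1]=2 prod=2 -> [6 9 1]
Step 7: demand=3,sold=1 ship[1->2]=1 ship[0->1]=2 prod=2 -> [6 10 1]
Step 8: demand=3,sold=1 ship[1->2]=1 ship[0->1]=2 prod=2 -> [6 11 1]
Step 9: demand=3,sold=1 ship[1->2]=1 ship[0->1]=2 prod=2 -> [6 12 1]
Step 10: demand=3,sold=1 ship[1->2]=1 ship[0->1]=2 prod=2 -> [6 13 1]
Step 11: demand=3,sold=1 ship[1->2]=1 ship[0->1]=2 prod=2 -> [6 14 1]
Step 12: demand=3,sold=1 ship[1->2]=1 ship[0->1]=2 prod=2 -> [6 15 1]
First stockout at step 7

7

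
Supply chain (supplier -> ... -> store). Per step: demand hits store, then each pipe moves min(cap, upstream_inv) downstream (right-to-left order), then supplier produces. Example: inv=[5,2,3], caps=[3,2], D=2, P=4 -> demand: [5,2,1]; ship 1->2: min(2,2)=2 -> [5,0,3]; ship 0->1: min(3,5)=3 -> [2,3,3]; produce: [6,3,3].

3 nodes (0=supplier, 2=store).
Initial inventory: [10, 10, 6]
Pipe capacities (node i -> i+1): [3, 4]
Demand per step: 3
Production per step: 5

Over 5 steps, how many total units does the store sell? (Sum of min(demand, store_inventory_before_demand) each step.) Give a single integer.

Answer: 15

Derivation:
Step 1: sold=3 (running total=3) -> [12 9 7]
Step 2: sold=3 (running total=6) -> [14 8 8]
Step 3: sold=3 (running total=9) -> [16 7 9]
Step 4: sold=3 (running total=12) -> [18 6 10]
Step 5: sold=3 (running total=15) -> [20 5 11]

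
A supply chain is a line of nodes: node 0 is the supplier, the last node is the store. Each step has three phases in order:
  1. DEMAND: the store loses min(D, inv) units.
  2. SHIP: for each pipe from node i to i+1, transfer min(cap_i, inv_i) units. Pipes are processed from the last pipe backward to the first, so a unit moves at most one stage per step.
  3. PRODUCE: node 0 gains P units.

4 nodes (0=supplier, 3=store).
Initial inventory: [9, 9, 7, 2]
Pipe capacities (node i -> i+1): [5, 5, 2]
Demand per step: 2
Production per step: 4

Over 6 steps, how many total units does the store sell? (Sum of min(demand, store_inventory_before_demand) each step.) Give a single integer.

Answer: 12

Derivation:
Step 1: sold=2 (running total=2) -> [8 9 10 2]
Step 2: sold=2 (running total=4) -> [7 9 13 2]
Step 3: sold=2 (running total=6) -> [6 9 16 2]
Step 4: sold=2 (running total=8) -> [5 9 19 2]
Step 5: sold=2 (running total=10) -> [4 9 22 2]
Step 6: sold=2 (running total=12) -> [4 8 25 2]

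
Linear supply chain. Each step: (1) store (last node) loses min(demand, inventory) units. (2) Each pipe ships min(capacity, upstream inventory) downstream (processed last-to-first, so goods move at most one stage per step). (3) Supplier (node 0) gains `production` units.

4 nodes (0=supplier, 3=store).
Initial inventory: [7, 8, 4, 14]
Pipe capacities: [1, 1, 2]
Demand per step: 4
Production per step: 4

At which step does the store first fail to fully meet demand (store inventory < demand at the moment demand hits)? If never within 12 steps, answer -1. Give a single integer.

Step 1: demand=4,sold=4 ship[2->3]=2 ship[1->2]=1 ship[0->1]=1 prod=4 -> [10 8 3 12]
Step 2: demand=4,sold=4 ship[2->3]=2 ship[1->2]=1 ship[0->1]=1 prod=4 -> [13 8 2 10]
Step 3: demand=4,sold=4 ship[2->3]=2 ship[1->2]=1 ship[0->1]=1 prod=4 -> [16 8 1 8]
Step 4: demand=4,sold=4 ship[2->3]=1 ship[1->2]=1 ship[0->1]=1 prod=4 -> [19 8 1 5]
Step 5: demand=4,sold=4 ship[2->3]=1 ship[1->2]=1 ship[0->1]=1 prod=4 -> [22 8 1 2]
Step 6: demand=4,sold=2 ship[2->3]=1 ship[1->2]=1 ship[0->1]=1 prod=4 -> [25 8 1 1]
Step 7: demand=4,sold=1 ship[2->3]=1 ship[1->2]=1 ship[0->1]=1 prod=4 -> [28 8 1 1]
Step 8: demand=4,sold=1 ship[2->3]=1 ship[1->2]=1 ship[0->1]=1 prod=4 -> [31 8 1 1]
Step 9: demand=4,sold=1 ship[2->3]=1 ship[1->2]=1 ship[0->1]=1 prod=4 -> [34 8 1 1]
Step 10: demand=4,sold=1 ship[2->3]=1 ship[1->2]=1 ship[0->1]=1 prod=4 -> [37 8 1 1]
Step 11: demand=4,sold=1 ship[2->3]=1 ship[1->2]=1 ship[0->1]=1 prod=4 -> [40 8 1 1]
Step 12: demand=4,sold=1 ship[2->3]=1 ship[1->2]=1 ship[0->1]=1 prod=4 -> [43 8 1 1]
First stockout at step 6

6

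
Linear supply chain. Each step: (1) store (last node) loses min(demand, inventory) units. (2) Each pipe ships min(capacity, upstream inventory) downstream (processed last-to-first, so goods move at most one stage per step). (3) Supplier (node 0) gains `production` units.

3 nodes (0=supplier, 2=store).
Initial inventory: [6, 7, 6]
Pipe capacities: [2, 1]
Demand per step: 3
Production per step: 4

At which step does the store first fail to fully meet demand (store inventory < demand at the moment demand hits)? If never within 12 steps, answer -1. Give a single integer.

Step 1: demand=3,sold=3 ship[1->2]=1 ship[0->1]=2 prod=4 -> [8 8 4]
Step 2: demand=3,sold=3 ship[1->2]=1 ship[0->1]=2 prod=4 -> [10 9 2]
Step 3: demand=3,sold=2 ship[1->2]=1 ship[0->1]=2 prod=4 -> [12 10 1]
Step 4: demand=3,sold=1 ship[1->2]=1 ship[0->1]=2 prod=4 -> [14 11 1]
Step 5: demand=3,sold=1 ship[1->2]=1 ship[0->1]=2 prod=4 -> [16 12 1]
Step 6: demand=3,sold=1 ship[1->2]=1 ship[0->1]=2 prod=4 -> [18 13 1]
Step 7: demand=3,sold=1 ship[1->2]=1 ship[0->1]=2 prod=4 -> [20 14 1]
Step 8: demand=3,sold=1 ship[1->2]=1 ship[0->1]=2 prod=4 -> [22 15 1]
Step 9: demand=3,sold=1 ship[1->2]=1 ship[0->1]=2 prod=4 -> [24 16 1]
Step 10: demand=3,sold=1 ship[1->2]=1 ship[0->1]=2 prod=4 -> [26 17 1]
Step 11: demand=3,sold=1 ship[1->2]=1 ship[0->1]=2 prod=4 -> [28 18 1]
Step 12: demand=3,sold=1 ship[1->2]=1 ship[0->1]=2 prod=4 -> [30 19 1]
First stockout at step 3

3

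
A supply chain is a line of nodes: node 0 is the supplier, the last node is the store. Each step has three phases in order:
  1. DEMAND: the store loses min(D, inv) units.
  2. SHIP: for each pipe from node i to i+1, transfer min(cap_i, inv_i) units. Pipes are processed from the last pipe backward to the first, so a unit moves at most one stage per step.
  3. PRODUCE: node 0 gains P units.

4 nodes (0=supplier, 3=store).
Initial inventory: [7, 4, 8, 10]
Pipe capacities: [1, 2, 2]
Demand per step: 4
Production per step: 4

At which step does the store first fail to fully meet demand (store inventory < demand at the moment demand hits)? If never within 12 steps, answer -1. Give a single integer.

Step 1: demand=4,sold=4 ship[2->3]=2 ship[1->2]=2 ship[0->1]=1 prod=4 -> [10 3 8 8]
Step 2: demand=4,sold=4 ship[2->3]=2 ship[1->2]=2 ship[0->1]=1 prod=4 -> [13 2 8 6]
Step 3: demand=4,sold=4 ship[2->3]=2 ship[1->2]=2 ship[0->1]=1 prod=4 -> [16 1 8 4]
Step 4: demand=4,sold=4 ship[2->3]=2 ship[1->2]=1 ship[0->1]=1 prod=4 -> [19 1 7 2]
Step 5: demand=4,sold=2 ship[2->3]=2 ship[1->2]=1 ship[0->1]=1 prod=4 -> [22 1 6 2]
Step 6: demand=4,sold=2 ship[2->3]=2 ship[1->2]=1 ship[0->1]=1 prod=4 -> [25 1 5 2]
Step 7: demand=4,sold=2 ship[2->3]=2 ship[1->2]=1 ship[0->1]=1 prod=4 -> [28 1 4 2]
Step 8: demand=4,sold=2 ship[2->3]=2 ship[1->2]=1 ship[0->1]=1 prod=4 -> [31 1 3 2]
Step 9: demand=4,sold=2 ship[2->3]=2 ship[1->2]=1 ship[0->1]=1 prod=4 -> [34 1 2 2]
Step 10: demand=4,sold=2 ship[2->3]=2 ship[1->2]=1 ship[0->1]=1 prod=4 -> [37 1 1 2]
Step 11: demand=4,sold=2 ship[2->3]=1 ship[1->2]=1 ship[0->1]=1 prod=4 -> [40 1 1 1]
Step 12: demand=4,sold=1 ship[2->3]=1 ship[1->2]=1 ship[0->1]=1 prod=4 -> [43 1 1 1]
First stockout at step 5

5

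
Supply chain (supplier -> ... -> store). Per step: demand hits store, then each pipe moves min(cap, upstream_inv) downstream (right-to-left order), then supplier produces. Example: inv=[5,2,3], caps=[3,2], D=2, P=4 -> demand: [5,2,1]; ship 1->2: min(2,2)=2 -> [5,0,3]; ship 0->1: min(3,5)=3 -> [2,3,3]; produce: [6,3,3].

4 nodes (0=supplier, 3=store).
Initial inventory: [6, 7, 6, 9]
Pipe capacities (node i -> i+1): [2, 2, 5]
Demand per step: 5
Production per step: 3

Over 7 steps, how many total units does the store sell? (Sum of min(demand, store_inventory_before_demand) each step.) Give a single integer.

Answer: 25

Derivation:
Step 1: sold=5 (running total=5) -> [7 7 3 9]
Step 2: sold=5 (running total=10) -> [8 7 2 7]
Step 3: sold=5 (running total=15) -> [9 7 2 4]
Step 4: sold=4 (running total=19) -> [10 7 2 2]
Step 5: sold=2 (running total=21) -> [11 7 2 2]
Step 6: sold=2 (running total=23) -> [12 7 2 2]
Step 7: sold=2 (running total=25) -> [13 7 2 2]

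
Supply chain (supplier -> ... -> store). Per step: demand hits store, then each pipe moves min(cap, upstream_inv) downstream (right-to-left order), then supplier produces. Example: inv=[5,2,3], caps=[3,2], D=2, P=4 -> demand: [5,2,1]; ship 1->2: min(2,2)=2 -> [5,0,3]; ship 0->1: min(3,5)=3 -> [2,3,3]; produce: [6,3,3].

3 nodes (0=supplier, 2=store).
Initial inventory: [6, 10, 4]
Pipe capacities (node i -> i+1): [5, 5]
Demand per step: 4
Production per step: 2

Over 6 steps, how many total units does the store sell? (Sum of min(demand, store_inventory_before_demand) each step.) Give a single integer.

Step 1: sold=4 (running total=4) -> [3 10 5]
Step 2: sold=4 (running total=8) -> [2 8 6]
Step 3: sold=4 (running total=12) -> [2 5 7]
Step 4: sold=4 (running total=16) -> [2 2 8]
Step 5: sold=4 (running total=20) -> [2 2 6]
Step 6: sold=4 (running total=24) -> [2 2 4]

Answer: 24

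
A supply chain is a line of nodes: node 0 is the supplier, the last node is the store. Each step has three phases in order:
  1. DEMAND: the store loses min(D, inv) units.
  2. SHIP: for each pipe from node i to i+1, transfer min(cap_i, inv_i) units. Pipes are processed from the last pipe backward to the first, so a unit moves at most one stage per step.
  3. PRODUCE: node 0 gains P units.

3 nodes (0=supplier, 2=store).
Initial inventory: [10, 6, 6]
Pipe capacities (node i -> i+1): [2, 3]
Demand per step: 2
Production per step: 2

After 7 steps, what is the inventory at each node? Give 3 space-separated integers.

Step 1: demand=2,sold=2 ship[1->2]=3 ship[0->1]=2 prod=2 -> inv=[10 5 7]
Step 2: demand=2,sold=2 ship[1->2]=3 ship[0->1]=2 prod=2 -> inv=[10 4 8]
Step 3: demand=2,sold=2 ship[1->2]=3 ship[0->1]=2 prod=2 -> inv=[10 3 9]
Step 4: demand=2,sold=2 ship[1->2]=3 ship[0->1]=2 prod=2 -> inv=[10 2 10]
Step 5: demand=2,sold=2 ship[1->2]=2 ship[0->1]=2 prod=2 -> inv=[10 2 10]
Step 6: demand=2,sold=2 ship[1->2]=2 ship[0->1]=2 prod=2 -> inv=[10 2 10]
Step 7: demand=2,sold=2 ship[1->2]=2 ship[0->1]=2 prod=2 -> inv=[10 2 10]

10 2 10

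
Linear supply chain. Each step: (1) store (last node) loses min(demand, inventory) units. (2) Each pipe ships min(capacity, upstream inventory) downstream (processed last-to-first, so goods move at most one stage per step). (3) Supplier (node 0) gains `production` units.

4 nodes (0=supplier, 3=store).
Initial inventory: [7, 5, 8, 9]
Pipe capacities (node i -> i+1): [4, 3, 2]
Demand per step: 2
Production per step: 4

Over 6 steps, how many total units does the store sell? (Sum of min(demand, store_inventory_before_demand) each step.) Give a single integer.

Answer: 12

Derivation:
Step 1: sold=2 (running total=2) -> [7 6 9 9]
Step 2: sold=2 (running total=4) -> [7 7 10 9]
Step 3: sold=2 (running total=6) -> [7 8 11 9]
Step 4: sold=2 (running total=8) -> [7 9 12 9]
Step 5: sold=2 (running total=10) -> [7 10 13 9]
Step 6: sold=2 (running total=12) -> [7 11 14 9]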